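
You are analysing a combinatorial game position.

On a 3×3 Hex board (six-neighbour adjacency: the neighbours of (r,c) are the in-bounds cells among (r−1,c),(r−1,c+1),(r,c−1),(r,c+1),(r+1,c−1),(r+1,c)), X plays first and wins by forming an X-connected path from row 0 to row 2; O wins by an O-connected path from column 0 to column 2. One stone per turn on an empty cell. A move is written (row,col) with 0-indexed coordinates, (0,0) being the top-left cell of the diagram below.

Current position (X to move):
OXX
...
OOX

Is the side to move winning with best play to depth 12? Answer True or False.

X winning at [OXX/.../OOX]: True

[OXX/.../OOX] X move#1: (1,0):-1/OXX/X../OOX, (1,1):-1/OXX/.X./OOX, (1,2):+1/OXX/..X/OOX*
[OXX/..X/OOX] end (terminal -1, O#2); searched OXX/.../OOX to 12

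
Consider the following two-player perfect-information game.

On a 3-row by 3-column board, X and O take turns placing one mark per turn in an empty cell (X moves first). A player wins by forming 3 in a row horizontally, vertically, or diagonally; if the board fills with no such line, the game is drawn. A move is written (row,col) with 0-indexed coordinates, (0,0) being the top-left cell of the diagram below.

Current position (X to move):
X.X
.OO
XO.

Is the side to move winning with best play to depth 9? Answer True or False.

[X.X/.OO/XO.] X move#1: (0,1):+1/XXX/.OO/XO.*, (1,0):+1/X.X/XOO/XO., (2,2):-1/X.X/.OO/XOX
[XXX/.OO/XO.] end (terminal -1, O#2); searched X.X/.OO/XO. to 9

X winning at [X.X/.OO/XO.]: True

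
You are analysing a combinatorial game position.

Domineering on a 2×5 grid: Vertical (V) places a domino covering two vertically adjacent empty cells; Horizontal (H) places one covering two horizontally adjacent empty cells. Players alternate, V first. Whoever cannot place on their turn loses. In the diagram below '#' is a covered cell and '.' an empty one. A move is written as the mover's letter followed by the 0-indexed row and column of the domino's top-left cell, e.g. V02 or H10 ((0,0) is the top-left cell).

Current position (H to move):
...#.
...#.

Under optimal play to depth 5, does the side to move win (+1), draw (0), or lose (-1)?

ply 1, H at ...#./...#. | H00=-1→##.#./...#.*; H01=-1→.###./...#.; H10=-1→...#./##.#.; H11=-1→...#./.###.
ply 2, V at ##.#./...#. | V02=+1→####./..##.*; V04=-1→##.##/...##
ply 3, H at ####./..##. | H10=-1→####./####.*
ply 4, V at ####./####. | V04=+1→#####/#####*
ply 5: #####/##### is terminal -1 (H); from ...#./...#. depth 5

value(...#./...#., H) = -1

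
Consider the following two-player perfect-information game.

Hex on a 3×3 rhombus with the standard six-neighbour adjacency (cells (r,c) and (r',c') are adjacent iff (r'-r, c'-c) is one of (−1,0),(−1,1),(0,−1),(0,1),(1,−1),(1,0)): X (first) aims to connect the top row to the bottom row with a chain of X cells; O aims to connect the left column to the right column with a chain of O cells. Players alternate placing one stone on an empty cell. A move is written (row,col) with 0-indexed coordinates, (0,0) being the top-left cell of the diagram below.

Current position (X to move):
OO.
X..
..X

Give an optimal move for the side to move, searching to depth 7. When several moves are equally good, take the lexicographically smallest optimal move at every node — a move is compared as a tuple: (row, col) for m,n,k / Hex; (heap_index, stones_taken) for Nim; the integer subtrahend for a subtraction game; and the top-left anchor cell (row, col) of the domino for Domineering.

X's best at [OO./X../..X]: (0,2)

p1 X@[OO./X../..X]: (0,2)[OOX/X../..X]+1* (1,1)[OO./XX./..X]-1 (1,2)[OO./X.X/..X]-1 (2,0)[OO./X../X.X]-1 (2,1)[OO./X../.XX]-1
p2 O@[OOX/X../..X]: (1,1)[OOX/XO./..X]-1* (1,2)[OOX/X.O/..X]-1 (2,0)[OOX/X../O.X]-1 (2,1)[OOX/X../.OX]-1
p3 X@[OOX/XO./..X]: (1,2)[OOX/XOX/..X]+1* (2,0)[OOX/XO./X.X]-1 (2,1)[OOX/XO./.XX]-1
p4 O@[OOX/XOX/..X] terminal -1; root [OO./X../..X] d7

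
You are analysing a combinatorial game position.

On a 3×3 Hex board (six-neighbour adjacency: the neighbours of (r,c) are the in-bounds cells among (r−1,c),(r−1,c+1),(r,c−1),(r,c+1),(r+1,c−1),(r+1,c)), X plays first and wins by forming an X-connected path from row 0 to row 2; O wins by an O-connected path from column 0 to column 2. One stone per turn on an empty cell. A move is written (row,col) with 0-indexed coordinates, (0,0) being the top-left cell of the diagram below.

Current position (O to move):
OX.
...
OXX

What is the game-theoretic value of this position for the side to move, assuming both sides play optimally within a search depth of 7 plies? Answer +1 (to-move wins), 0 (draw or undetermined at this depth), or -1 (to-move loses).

[OX./.../OXX] O move#1: (0,2):-1/OXO/.../OXX, (1,0):-1/OX./O../OXX, (1,1):+1/OX./.O./OXX*, (1,2):-1/OX./..O/OXX
[OX./.O./OXX] X move#2: (0,2):-1/OXX/.O./OXX*, (1,0):-1/OX./XO./OXX, (1,2):-1/OX./.OX/OXX
[OXX/.O./OXX] O move#3: (1,0):-1/OXX/OO./OXX, (1,2):+1/OXX/.OO/OXX*
[OXX/.OO/OXX] end (terminal -1, X#4); searched OX./.../OXX to 7

value(OX./.../OXX, O) = +1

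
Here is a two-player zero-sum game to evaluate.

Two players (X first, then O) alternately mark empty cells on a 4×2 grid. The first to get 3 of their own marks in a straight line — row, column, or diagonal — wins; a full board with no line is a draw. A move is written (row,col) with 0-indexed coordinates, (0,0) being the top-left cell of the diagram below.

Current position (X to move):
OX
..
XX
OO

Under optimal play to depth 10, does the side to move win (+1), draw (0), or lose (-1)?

value(OX/../XX/OO, X) = +1

ply 1, X at OX/../XX/OO | (1,0)=+0→OX/X./XX/OO; (1,1)=+1→OX/.X/XX/OO*
ply 2: OX/.X/XX/OO is terminal -1 (O); from OX/../XX/OO depth 10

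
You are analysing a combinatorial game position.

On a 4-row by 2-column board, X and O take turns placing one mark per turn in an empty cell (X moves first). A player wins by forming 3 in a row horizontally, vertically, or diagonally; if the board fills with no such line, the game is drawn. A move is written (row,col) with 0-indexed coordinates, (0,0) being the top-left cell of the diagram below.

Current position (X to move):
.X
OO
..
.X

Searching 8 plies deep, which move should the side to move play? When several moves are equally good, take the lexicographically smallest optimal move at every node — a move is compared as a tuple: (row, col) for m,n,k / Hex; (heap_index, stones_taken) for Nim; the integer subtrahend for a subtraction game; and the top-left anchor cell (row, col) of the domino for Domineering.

[.X/OO/../.X] X move#1: (0,0):+0/XX/OO/../.X*, (2,0):+0/.X/OO/X./.X, (2,1):-1/.X/OO/.X/.X, (3,0):+0/.X/OO/../XX
[XX/OO/../.X] O move#2: (2,0):+0/XX/OO/O./.X*, (2,1):+0/XX/OO/.O/.X, (3,0):+0/XX/OO/../OX
[XX/OO/O./.X] X move#3: (2,1):-1/XX/OO/OX/.X, (3,0):+0/XX/OO/O./XX*
[XX/OO/O./XX] O move#4: (2,1):+0/XX/OO/OO/XX*
[XX/OO/OO/XX] end (terminal +0, X#5); searched .X/OO/../.X to 8

X's best at [.X/OO/../.X]: (0,0)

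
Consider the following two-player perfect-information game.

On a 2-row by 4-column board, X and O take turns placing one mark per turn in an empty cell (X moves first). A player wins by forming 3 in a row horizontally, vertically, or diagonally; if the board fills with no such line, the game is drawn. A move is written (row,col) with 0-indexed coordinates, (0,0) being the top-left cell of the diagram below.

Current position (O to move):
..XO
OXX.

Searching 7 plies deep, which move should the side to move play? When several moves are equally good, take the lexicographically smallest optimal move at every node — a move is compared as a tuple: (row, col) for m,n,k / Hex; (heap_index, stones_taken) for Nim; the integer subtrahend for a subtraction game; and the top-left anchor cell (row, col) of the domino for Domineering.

O's best at [..XO/OXX.]: (1,3)

[..XO/OXX.] O move#1: (0,0):-1/O.XO/OXX., (0,1):-1/.OXO/OXX., (1,3):+0/..XO/OXXO*
[..XO/OXXO] X move#2: (0,0):+0/X.XO/OXXO*, (0,1):+0/.XXO/OXXO
[X.XO/OXXO] O move#3: (0,1):+0/XOXO/OXXO*
[XOXO/OXXO] end (terminal +0, X#4); searched ..XO/OXX. to 7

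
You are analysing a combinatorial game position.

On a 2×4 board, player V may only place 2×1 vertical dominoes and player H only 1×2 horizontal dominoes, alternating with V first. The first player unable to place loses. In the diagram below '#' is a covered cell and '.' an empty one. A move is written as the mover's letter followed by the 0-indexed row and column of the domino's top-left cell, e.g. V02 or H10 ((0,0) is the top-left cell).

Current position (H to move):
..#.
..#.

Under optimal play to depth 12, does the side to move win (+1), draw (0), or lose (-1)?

[..#./..#.] H move#1: H00:+1/###./..#.*, H10:+1/..#./###.
[###./..#.] V move#2: V03:-1/####/..##*
[####/..##] H move#3: H10:+1/####/####*
[####/####] end (terminal -1, V#4); searched ..#./..#. to 12

value(..#./..#., H) = +1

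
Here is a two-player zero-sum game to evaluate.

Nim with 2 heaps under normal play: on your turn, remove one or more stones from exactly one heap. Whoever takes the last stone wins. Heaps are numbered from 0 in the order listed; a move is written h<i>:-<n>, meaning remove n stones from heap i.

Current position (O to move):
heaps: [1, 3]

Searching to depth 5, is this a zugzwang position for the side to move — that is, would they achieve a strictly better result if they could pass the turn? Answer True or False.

zugzwang((1,3), O) = False

p1 O@[(1,3)]: h0:-1[(0,3)]-1 h1:-1[(1,2)]-1 h1:-2[(1,1)]+1* h1:-3[(1,0)]-1
p2 X@[(1,1)]: h0:-1[(0,1)]-1* h1:-1[(1,0)]-1
p3 O@[(0,1)]: h1:-1[(0,0)]+1*
p4 X@[(0,0)] terminal -1; root [(1,3)] d5
pass branch (X moves first from the same position):
  | p1 X@[(1,3)]: h0:-1[(0,3)]-1 h1:-1[(1,2)]-1 h1:-2[(1,1)]+1* h1:-3[(1,0)]-1
  | p2 O@[(1,1)]: h0:-1[(0,1)]-1* h1:-1[(1,0)]-1
  | p3 X@[(0,1)]: h1:-1[(0,0)]+1*
  | p4 O@[(0,0)] terminal -1; root [(1,3)] d5
O moving scores +1; O passing scores -1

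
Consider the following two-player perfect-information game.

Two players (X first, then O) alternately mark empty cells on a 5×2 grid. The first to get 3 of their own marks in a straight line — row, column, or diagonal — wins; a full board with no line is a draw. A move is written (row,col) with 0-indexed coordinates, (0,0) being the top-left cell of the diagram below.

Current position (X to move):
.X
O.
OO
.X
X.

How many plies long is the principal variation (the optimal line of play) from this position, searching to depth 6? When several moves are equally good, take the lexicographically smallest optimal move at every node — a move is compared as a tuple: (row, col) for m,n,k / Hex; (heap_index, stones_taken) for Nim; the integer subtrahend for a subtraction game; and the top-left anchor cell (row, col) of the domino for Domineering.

PV length from [.X/O./OO/.X/X.]: 2 plies

[.X/O./OO/.X/X.] X move#1: (0,0):-1/XX/O./OO/.X/X.*, (1,1):-1/.X/OX/OO/.X/X., (3,0):-1/.X/O./OO/XX/X., (4,1):-1/.X/O./OO/.X/XX
[XX/O./OO/.X/X.] O move#2: (1,1):+0/XX/OO/OO/.X/X., (3,0):+1/XX/O./OO/OX/X.*, (4,1):+0/XX/O./OO/.X/XO
[XX/O./OO/OX/X.] end (terminal -1, X#3); searched .X/O./OO/.X/X. to 6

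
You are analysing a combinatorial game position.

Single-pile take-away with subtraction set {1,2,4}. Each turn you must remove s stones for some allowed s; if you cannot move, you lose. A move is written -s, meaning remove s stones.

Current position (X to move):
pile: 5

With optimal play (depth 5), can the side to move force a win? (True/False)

X winning at [5]: True

p1 X@[5]: -1[4]-1 -2[3]+1* -4[1]-1
p2 O@[3]: -1[2]-1* -2[1]-1
p3 X@[2]: -1[1]-1 -2[0]+1*
p4 O@[0] terminal -1; root [5] d5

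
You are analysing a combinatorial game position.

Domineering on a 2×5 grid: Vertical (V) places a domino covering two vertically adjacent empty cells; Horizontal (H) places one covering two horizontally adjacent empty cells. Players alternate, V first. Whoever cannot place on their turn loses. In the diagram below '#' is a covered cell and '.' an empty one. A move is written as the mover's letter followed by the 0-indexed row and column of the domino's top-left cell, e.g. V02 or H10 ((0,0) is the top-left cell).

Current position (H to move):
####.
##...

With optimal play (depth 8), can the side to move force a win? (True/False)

p1 H@[####./##...]: H12[####./####.]-1 H13[####./##.##]+1*
p2 V@[####./##.##] terminal -1; root [####./##...] d8

H winning at [####./##...]: True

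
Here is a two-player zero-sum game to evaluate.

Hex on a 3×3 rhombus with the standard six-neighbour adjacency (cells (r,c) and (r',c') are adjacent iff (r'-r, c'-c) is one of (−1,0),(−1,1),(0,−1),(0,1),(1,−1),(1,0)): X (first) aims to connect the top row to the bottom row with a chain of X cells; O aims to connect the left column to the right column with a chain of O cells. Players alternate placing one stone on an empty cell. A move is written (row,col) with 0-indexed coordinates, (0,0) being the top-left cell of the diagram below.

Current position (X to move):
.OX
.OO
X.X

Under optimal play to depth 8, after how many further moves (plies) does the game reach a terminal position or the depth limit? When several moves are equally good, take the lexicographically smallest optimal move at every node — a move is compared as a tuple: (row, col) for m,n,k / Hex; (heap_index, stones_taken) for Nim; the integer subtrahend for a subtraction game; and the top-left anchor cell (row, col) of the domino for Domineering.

PV length from [.OX/.OO/X.X]: 2 plies

p1 X@[.OX/.OO/X.X]: (0,0)[XOX/.OO/X.X]-1* (1,0)[.OX/XOO/X.X]-1 (2,1)[.OX/.OO/XXX]-1
p2 O@[XOX/.OO/X.X]: (1,0)[XOX/OOO/X.X]+1* (2,1)[XOX/.OO/XOX]-1
p3 X@[XOX/OOO/X.X] terminal -1; root [.OX/.OO/X.X] d8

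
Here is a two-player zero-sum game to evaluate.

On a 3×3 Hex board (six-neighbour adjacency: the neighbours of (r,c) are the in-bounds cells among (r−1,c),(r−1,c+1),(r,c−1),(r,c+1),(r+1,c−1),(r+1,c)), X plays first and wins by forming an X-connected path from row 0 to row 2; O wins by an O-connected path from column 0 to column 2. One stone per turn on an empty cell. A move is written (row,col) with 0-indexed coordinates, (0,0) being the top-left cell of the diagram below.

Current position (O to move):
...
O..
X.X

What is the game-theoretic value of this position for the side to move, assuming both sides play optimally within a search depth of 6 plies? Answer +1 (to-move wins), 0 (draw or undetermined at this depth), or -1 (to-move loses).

value(.../O../X.X, O) = +1

ply 1, O at .../O../X.X | (0,0)=-1→O../O../X.X; (0,1)=-1→.O./O../X.X; (0,2)=+1→..O/O../X.X*; (1,1)=+1→.../OO./X.X; (1,2)=-1→.../O.O/X.X; (2,1)=-1→.../O../XOX
ply 2, X at ..O/O../X.X | (0,0)=-1→X.O/O../X.X*; (0,1)=-1→.XO/O../X.X; (1,1)=-1→..O/OX./X.X; (1,2)=-1→..O/O.X/X.X; (2,1)=-1→..O/O../XXX
ply 3, O at X.O/O../X.X | (0,1)=+1→XOO/O../X.X*; (1,1)=+1→X.O/OO./X.X; (1,2)=+1→X.O/O.O/X.X; (2,1)=+1→X.O/O../XOX
ply 4: XOO/O../X.X is terminal -1 (X); from .../O../X.X depth 6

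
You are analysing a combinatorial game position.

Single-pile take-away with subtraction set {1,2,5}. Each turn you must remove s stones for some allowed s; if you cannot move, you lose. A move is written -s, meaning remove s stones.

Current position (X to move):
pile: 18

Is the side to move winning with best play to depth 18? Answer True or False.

X winning at [18]: False

ply 1, X at 18 | -1=-1→17*; -2=-1→16; -5=-1→13
ply 2, O at 17 | -1=-1→16; -2=+1→15*; -5=+1→12
ply 3, X at 15 | -1=-1→14*; -2=-1→13; -5=-1→10
ply 4, O at 14 | -1=-1→13; -2=+1→12*; -5=+1→9
ply 5, X at 12 | -1=-1→11*; -2=-1→10; -5=-1→7
ply 6, O at 11 | -1=-1→10; -2=+1→9*; -5=+1→6
ply 7, X at 9 | -1=-1→8*; -2=-1→7; -5=-1→4
ply 8, O at 8 | -1=-1→7; -2=+1→6*; -5=+1→3
ply 9, X at 6 | -1=-1→5*; -2=-1→4; -5=-1→1
ply 10, O at 5 | -1=-1→4; -2=+1→3*; -5=+1→0
ply 11, X at 3 | -1=-1→2*; -2=-1→1
ply 12, O at 2 | -1=-1→1; -2=+1→0*
ply 13: 0 is terminal -1 (X); from 18 depth 18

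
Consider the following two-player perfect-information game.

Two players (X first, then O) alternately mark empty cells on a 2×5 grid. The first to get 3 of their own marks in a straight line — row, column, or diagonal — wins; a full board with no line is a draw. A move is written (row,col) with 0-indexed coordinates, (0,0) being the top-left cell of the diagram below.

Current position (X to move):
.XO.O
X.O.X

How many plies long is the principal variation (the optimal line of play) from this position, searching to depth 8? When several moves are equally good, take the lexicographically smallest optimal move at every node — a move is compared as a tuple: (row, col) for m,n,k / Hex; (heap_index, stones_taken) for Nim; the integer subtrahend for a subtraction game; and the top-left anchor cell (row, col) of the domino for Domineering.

PV length from [.XO.O/X.O.X]: 4 plies

p1 X@[.XO.O/X.O.X]: (0,0)[XXO.O/X.O.X]-1 (0,3)[.XOXO/X.O.X]+0* (1,1)[.XO.O/XXO.X]-1 (1,3)[.XO.O/X.OXX]-1
p2 O@[.XOXO/X.O.X]: (0,0)[OXOXO/X.O.X]+0* (1,1)[.XOXO/XOO.X]+0 (1,3)[.XOXO/X.OOX]+0
p3 X@[OXOXO/X.O.X]: (1,1)[OXOXO/XXO.X]+0* (1,3)[OXOXO/X.OXX]+0
p4 O@[OXOXO/XXO.X]: (1,3)[OXOXO/XXOOX]+0*
p5 X@[OXOXO/XXOOX] terminal +0; root [.XO.O/X.O.X] d8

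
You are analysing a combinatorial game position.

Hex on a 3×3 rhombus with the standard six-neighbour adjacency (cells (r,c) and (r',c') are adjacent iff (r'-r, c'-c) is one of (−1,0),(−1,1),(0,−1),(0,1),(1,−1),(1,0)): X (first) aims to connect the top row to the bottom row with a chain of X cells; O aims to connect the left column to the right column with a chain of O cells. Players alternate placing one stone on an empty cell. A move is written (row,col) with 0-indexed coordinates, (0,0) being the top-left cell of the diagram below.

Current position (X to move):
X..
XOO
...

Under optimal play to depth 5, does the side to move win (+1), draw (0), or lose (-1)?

value(X../XOO/..., X) = +1

ply 1, X at X../XOO/... | (0,1)=-1→XX./XOO/...; (0,2)=-1→X.X/XOO/...; (2,0)=+1→X../XOO/X..*; (2,1)=-1→X../XOO/.X.; (2,2)=-1→X../XOO/..X
ply 2: X../XOO/X.. is terminal -1 (O); from X../XOO/... depth 5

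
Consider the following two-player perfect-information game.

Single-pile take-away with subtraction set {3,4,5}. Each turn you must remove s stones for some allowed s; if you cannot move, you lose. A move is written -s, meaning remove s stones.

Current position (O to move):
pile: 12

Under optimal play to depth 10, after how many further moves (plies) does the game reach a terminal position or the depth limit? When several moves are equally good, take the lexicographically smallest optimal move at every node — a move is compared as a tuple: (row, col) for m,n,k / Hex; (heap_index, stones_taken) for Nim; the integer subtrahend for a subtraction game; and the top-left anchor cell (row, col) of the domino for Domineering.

PV length from [12]: 3 plies

ply 1, O at 12 | -3=+1→9*; -4=+1→8; -5=-1→7
ply 2, X at 9 | -3=-1→6*; -4=-1→5; -5=-1→4
ply 3, O at 6 | -3=-1→3; -4=+1→2*; -5=+1→1
ply 4: 2 is terminal -1 (X); from 12 depth 10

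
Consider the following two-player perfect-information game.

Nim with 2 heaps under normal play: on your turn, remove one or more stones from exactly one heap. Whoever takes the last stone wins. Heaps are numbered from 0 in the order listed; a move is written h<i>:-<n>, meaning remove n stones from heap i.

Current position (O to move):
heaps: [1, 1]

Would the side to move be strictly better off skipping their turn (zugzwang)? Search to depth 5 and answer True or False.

zugzwang((1,1), O) = True

[(1,1)] O move#1: h0:-1:-1/(0,1)*, h1:-1:-1/(1,0)
[(0,1)] X move#2: h1:-1:+1/(0,0)*
[(0,0)] end (terminal -1, O#3); searched (1,1) to 5
pass branch (X moves first from the same position):
  | [(1,1)] X move#1: h0:-1:-1/(0,1)*, h1:-1:-1/(1,0)
  | [(0,1)] O move#2: h1:-1:+1/(0,0)*
  | [(0,0)] end (terminal -1, X#3); searched (1,1) to 5
O moving scores -1; O passing scores +1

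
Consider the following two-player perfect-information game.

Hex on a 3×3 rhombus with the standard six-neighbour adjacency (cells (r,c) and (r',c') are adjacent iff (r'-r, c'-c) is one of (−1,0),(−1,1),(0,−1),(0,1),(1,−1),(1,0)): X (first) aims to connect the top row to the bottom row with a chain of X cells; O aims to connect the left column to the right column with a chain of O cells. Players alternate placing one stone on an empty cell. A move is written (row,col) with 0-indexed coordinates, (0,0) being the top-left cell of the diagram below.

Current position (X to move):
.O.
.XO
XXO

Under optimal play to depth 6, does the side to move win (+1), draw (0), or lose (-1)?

[.O./.XO/XXO] X move#1: (0,0):+1/XO./.XO/XXO*, (0,2):+1/.OX/.XO/XXO, (1,0):+1/.O./XXO/XXO
[XO./.XO/XXO] O move#2: (0,2):-1/XOO/.XO/XXO*, (1,0):-1/XO./OXO/XXO
[XOO/.XO/XXO] X move#3: (1,0):+1/XOO/XXO/XXO*
[XOO/XXO/XXO] end (terminal -1, O#4); searched .O./.XO/XXO to 6

value(.O./.XO/XXO, X) = +1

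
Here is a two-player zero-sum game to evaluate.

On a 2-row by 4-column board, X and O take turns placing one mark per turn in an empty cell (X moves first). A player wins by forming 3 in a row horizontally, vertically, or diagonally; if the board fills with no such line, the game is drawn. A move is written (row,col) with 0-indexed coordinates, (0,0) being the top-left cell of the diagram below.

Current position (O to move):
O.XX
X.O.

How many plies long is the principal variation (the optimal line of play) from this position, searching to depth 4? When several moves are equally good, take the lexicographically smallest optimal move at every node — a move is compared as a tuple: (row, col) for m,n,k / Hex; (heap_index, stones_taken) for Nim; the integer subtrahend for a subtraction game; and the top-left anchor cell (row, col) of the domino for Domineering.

[O.XX/X.O.] O move#1: (0,1):+0/OOXX/X.O.*, (1,1):-1/O.XX/XOO., (1,3):-1/O.XX/X.OO
[OOXX/X.O.] X move#2: (1,1):+0/OOXX/XXO.*, (1,3):+0/OOXX/X.OX
[OOXX/XXO.] O move#3: (1,3):+0/OOXX/XXOO*
[OOXX/XXOO] end (terminal +0, X#4); searched O.XX/X.O. to 4

PV length from [O.XX/X.O.]: 3 plies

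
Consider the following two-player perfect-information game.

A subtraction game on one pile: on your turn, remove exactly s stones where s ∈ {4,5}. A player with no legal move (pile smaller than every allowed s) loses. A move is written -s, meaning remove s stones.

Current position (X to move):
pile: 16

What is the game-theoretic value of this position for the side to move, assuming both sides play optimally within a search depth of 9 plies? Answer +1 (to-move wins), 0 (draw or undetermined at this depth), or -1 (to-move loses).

value(16, X) = +1

[16] X move#1: -4:+1/12*, -5:+1/11
[12] O move#2: -4:-1/8*, -5:-1/7
[8] X move#3: -4:-1/4, -5:+1/3*
[3] end (terminal -1, O#4); searched 16 to 9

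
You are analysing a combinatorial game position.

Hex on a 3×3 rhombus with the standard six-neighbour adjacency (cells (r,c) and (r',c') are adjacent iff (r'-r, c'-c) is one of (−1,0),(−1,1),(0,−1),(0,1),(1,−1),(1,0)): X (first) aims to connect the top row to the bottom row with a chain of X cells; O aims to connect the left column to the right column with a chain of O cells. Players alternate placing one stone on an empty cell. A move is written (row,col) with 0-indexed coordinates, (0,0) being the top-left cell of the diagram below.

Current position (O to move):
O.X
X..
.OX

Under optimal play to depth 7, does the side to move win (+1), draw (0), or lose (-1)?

value(O.X/X../.OX, O) = -1

p1 O@[O.X/X../.OX]: (0,1)[OOX/X../.OX]-1* (1,1)[O.X/XO./.OX]-1 (1,2)[O.X/X.O/.OX]-1 (2,0)[O.X/X../OOX]-1
p2 X@[OOX/X../.OX]: (1,1)[OOX/XX./.OX]+1* (1,2)[OOX/X.X/.OX]+1 (2,0)[OOX/X../XOX]+1
p3 O@[OOX/XX./.OX]: (1,2)[OOX/XXO/.OX]-1* (2,0)[OOX/XX./OOX]-1
p4 X@[OOX/XXO/.OX]: (2,0)[OOX/XXO/XOX]+1*
p5 O@[OOX/XXO/XOX] terminal -1; root [O.X/X../.OX] d7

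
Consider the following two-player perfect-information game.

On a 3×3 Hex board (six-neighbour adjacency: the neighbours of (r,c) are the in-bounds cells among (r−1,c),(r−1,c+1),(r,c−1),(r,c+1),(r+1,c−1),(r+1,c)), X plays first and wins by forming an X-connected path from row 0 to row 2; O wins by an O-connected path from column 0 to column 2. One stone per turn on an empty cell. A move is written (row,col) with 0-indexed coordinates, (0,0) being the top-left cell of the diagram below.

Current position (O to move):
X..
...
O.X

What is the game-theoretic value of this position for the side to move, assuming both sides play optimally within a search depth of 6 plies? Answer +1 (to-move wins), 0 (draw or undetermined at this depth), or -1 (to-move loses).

value(X../.../O.X, O) = +1

p1 O@[X../.../O.X]: (0,1)[XO./.../O.X]-1 (0,2)[X.O/.../O.X]-1 (1,0)[X../O../O.X]-1 (1,1)[X../.O./O.X]+1* (1,2)[X../..O/O.X]+1 (2,1)[X../.../OOX]-1
p2 X@[X../.O./O.X]: (0,1)[XX./.O./O.X]-1* (0,2)[X.X/.O./O.X]-1 (1,0)[X../XO./O.X]-1 (1,2)[X../.OX/O.X]-1 (2,1)[X../.O./OXX]-1
p3 O@[XX./.O./O.X]: (0,2)[XXO/.O./O.X]+1* (1,0)[XX./OO./O.X]+1 (1,2)[XX./.OO/O.X]+1 (2,1)[XX./.O./OOX]+1
p4 X@[XXO/.O./O.X] terminal -1; root [X../.../O.X] d6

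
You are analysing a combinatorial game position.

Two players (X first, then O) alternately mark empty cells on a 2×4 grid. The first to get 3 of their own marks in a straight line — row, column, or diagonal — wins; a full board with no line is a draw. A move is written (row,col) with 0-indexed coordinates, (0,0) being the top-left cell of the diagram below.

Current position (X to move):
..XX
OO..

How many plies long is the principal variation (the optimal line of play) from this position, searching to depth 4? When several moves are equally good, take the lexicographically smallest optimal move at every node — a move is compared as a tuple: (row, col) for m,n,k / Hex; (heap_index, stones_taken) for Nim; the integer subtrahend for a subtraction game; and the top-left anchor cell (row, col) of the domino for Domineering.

PV length from [..XX/OO..]: 1 ply

ply 1, X at ..XX/OO.. | (0,0)=-1→X.XX/OO..; (0,1)=+1→.XXX/OO..*; (1,2)=+0→..XX/OOX.; (1,3)=-1→..XX/OO.X
ply 2: .XXX/OO.. is terminal -1 (O); from ..XX/OO.. depth 4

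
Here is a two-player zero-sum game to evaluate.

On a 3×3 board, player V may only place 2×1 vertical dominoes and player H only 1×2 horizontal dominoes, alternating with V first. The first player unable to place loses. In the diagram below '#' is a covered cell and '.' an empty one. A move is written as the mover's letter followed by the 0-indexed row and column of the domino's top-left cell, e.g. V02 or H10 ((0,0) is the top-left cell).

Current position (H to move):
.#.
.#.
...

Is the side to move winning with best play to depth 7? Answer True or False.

H winning at [.#./.#./...]: False

[.#./.#./...] H move#1: H20:-1/.#./.#./##.*, H21:-1/.#./.#./.##
[.#./.#./##.] V move#2: V00:+1/##./##./##.*, V02:+1/.##/.##/##., V12:+1/.#./.##/###
[##./##./##.] end (terminal -1, H#3); searched .#./.#./... to 7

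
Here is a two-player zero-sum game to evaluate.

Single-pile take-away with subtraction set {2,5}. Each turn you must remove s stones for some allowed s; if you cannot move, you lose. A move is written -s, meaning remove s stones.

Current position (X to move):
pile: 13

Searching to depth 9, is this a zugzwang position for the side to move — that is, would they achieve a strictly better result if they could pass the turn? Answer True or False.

zugzwang(13, X) = False

[13] X move#1: -2:+1/11*, -5:+1/8
[11] O move#2: -2:-1/9*, -5:-1/6
[9] X move#3: -2:+1/7*, -5:+1/4
[7] O move#4: -2:-1/5*, -5:-1/2
[5] X move#5: -2:-1/3, -5:+1/0*
[0] end (terminal -1, O#6); searched 13 to 9
suppose X passes — search the same position with O to move:
pass> [13] O move#1: -2:+1/11*, -5:+1/8
pass> [11] X move#2: -2:-1/9*, -5:-1/6
pass> [9] O move#3: -2:+1/7*, -5:+1/4
pass> [7] X move#4: -2:-1/5*, -5:-1/2
pass> [5] O move#5: -2:-1/3, -5:+1/0*
pass> [0] end (terminal -1, X#6); searched 13 to 9
for X: play +1, pass -1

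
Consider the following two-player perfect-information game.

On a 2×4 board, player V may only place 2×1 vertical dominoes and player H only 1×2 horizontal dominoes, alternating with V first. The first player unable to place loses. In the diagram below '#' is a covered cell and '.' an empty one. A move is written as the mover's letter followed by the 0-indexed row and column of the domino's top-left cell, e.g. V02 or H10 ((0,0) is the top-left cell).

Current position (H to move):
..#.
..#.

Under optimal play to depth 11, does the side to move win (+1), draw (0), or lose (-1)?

value(..#./..#., H) = +1

[..#./..#.] H move#1: H00:+1/###./..#.*, H10:+1/..#./###.
[###./..#.] V move#2: V03:-1/####/..##*
[####/..##] H move#3: H10:+1/####/####*
[####/####] end (terminal -1, V#4); searched ..#./..#. to 11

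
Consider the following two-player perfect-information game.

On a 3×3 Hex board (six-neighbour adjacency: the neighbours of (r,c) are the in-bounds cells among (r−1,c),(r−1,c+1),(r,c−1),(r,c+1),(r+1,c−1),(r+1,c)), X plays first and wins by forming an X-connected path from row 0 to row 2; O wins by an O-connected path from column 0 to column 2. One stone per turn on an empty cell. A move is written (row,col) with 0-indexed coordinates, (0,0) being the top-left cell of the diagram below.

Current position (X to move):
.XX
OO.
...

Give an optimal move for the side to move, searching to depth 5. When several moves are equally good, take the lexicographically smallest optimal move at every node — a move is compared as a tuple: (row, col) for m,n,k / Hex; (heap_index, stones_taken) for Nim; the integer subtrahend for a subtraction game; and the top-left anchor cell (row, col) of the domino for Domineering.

[.XX/OO./...] X move#1: (0,0):-1/XXX/OO./..., (1,2):+1/.XX/OOX/...*, (2,0):-1/.XX/OO./X.., (2,1):-1/.XX/OO./.X., (2,2):-1/.XX/OO./..X
[.XX/OOX/...] O move#2: (0,0):-1/OXX/OOX/...*, (2,0):-1/.XX/OOX/O.., (2,1):-1/.XX/OOX/.O., (2,2):-1/.XX/OOX/..O
[OXX/OOX/...] X move#3: (2,0):+1/OXX/OOX/X..*, (2,1):+1/OXX/OOX/.X., (2,2):+1/OXX/OOX/..X
[OXX/OOX/X..] O move#4: (2,1):-1/OXX/OOX/XO.*, (2,2):-1/OXX/OOX/X.O
[OXX/OOX/XO.] X move#5: (2,2):+1/OXX/OOX/XOX*
[OXX/OOX/XOX] end (terminal -1, O#6); searched .XX/OO./... to 5

X's best at [.XX/OO./...]: (1,2)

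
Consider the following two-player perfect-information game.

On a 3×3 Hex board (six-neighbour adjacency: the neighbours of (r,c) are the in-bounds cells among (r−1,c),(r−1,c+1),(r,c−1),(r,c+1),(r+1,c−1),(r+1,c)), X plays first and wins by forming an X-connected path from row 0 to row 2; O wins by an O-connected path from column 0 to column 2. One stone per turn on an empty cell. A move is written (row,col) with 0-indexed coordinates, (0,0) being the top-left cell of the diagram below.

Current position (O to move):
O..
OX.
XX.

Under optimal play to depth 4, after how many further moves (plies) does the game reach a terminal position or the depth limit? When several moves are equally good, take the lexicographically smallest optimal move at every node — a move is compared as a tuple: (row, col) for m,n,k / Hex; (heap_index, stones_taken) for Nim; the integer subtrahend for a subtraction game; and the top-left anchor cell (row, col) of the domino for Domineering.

p1 O@[O../OX./XX.]: (0,1)[OO./OX./XX.]-1* (0,2)[O.O/OX./XX.]-1 (1,2)[O../OXO/XX.]-1 (2,2)[O../OX./XXO]-1
p2 X@[OO./OX./XX.]: (0,2)[OOX/OX./XX.]+1* (1,2)[OO./OXX/XX.]-1 (2,2)[OO./OX./XXX]-1
p3 O@[OOX/OX./XX.] terminal -1; root [O../OX./XX.] d4

PV length from [O../OX./XX.]: 2 plies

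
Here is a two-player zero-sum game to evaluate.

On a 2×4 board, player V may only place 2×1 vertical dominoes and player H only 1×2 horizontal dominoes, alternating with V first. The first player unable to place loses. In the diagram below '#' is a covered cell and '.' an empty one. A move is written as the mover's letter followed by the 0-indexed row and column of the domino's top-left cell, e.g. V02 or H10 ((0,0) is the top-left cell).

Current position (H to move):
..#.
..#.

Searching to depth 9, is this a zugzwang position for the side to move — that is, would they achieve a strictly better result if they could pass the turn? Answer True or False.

p1 H@[..#./..#.]: H00[###./..#.]+1* H10[..#./###.]+1
p2 V@[###./..#.]: V03[####/..##]-1*
p3 H@[####/..##]: H10[####/####]+1*
p4 V@[####/####] terminal -1; root [..#./..#.] d9
pass branch (V moves first from the same position):
  | p1 V@[..#./..#.]: V00[#.#./#.#.]+1* V01[.##./.##.]+1 V03[..##/..##]-1
  | p2 H@[#.#./#.#.] terminal -1; root [..#./..#.] d9
H moving scores +1; H passing scores -1

zugzwang(..#./..#., H) = False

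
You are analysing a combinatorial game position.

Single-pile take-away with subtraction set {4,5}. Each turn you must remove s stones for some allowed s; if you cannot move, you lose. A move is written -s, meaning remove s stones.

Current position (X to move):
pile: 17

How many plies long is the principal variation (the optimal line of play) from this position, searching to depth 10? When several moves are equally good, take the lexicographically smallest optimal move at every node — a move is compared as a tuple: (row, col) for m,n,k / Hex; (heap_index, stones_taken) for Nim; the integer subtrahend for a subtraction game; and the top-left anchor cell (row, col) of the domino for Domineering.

PV length from [17]: 3 plies

ply 1, X at 17 | -4=-1→13; -5=+1→12*
ply 2, O at 12 | -4=-1→8*; -5=-1→7
ply 3, X at 8 | -4=-1→4; -5=+1→3*
ply 4: 3 is terminal -1 (O); from 17 depth 10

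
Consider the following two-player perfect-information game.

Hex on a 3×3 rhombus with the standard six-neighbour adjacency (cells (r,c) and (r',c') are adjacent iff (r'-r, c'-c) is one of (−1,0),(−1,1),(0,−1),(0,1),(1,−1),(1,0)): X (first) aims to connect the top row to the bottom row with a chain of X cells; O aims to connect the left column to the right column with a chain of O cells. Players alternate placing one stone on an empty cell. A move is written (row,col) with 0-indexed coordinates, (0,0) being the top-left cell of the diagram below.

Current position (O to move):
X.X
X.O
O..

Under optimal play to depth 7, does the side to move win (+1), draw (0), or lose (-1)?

value(X.X/X.O/O.., O) = +1

[X.X/X.O/O..] O move#1: (0,1):+1/XOX/X.O/O..*, (1,1):+1/X.X/XOO/O.., (2,1):+1/X.X/X.O/OO., (2,2):+1/X.X/X.O/O.O
[XOX/X.O/O..] X move#2: (1,1):-1/XOX/XXO/O..*, (2,1):-1/XOX/X.O/OX., (2,2):-1/XOX/X.O/O.X
[XOX/XXO/O..] O move#3: (2,1):+1/XOX/XXO/OO.*, (2,2):-1/XOX/XXO/O.O
[XOX/XXO/OO.] end (terminal -1, X#4); searched X.X/X.O/O.. to 7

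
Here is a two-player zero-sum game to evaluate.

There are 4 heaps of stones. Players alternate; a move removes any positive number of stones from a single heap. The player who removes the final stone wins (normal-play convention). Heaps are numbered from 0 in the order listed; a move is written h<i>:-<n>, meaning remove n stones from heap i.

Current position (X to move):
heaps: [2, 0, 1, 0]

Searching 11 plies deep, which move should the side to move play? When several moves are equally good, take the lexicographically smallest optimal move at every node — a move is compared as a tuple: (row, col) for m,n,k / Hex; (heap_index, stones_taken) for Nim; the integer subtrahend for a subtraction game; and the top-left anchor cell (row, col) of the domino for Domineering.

[(2,0,1,0)] X move#1: h0:-1:+1/(1,0,1,0)*, h0:-2:-1/(0,0,1,0), h2:-1:-1/(2,0,0,0)
[(1,0,1,0)] O move#2: h0:-1:-1/(0,0,1,0)*, h2:-1:-1/(1,0,0,0)
[(0,0,1,0)] X move#3: h2:-1:+1/(0,0,0,0)*
[(0,0,0,0)] end (terminal -1, O#4); searched (2,0,1,0) to 11

X's best at [(2,0,1,0)]: h0:-1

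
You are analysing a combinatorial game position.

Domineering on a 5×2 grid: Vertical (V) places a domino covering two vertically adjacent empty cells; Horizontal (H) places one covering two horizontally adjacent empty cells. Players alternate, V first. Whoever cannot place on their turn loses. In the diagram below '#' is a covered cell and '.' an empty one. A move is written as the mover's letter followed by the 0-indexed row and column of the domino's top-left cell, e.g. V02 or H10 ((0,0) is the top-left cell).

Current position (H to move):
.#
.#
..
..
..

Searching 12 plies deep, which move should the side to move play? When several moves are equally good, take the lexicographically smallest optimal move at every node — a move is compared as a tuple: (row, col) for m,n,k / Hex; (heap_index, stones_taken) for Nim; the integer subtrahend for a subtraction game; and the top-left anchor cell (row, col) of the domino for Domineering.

p1 H@[.#/.#/../../..]: H20[.#/.#/##/../..]-1 H30[.#/.#/../##/..]+1* H40[.#/.#/../../##]-1
p2 V@[.#/.#/../##/..]: V00[##/##/../##/..]-1* V10[.#/##/#./##/..]-1
p3 H@[##/##/../##/..]: H20[##/##/##/##/..]+1* H40[##/##/../##/##]+1
p4 V@[##/##/##/##/..] terminal -1; root [.#/.#/../../..] d12

H's best at [.#/.#/../../..]: H30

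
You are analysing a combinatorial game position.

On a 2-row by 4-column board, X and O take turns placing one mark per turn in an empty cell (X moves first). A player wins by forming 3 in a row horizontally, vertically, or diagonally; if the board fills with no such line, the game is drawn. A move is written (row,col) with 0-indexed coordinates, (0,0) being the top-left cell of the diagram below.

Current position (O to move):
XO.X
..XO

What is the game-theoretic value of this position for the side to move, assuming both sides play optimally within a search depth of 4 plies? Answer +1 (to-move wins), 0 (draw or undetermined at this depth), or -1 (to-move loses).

[XO.X/..XO] O move#1: (0,2):+0/XOOX/..XO*, (1,0):+0/XO.X/O.XO, (1,1):+0/XO.X/.OXO
[XOOX/..XO] X move#2: (1,0):+0/XOOX/X.XO*, (1,1):+0/XOOX/.XXO
[XOOX/X.XO] O move#3: (1,1):+0/XOOX/XOXO*
[XOOX/XOXO] end (terminal +0, X#4); searched XO.X/..XO to 4

value(XO.X/..XO, O) = 0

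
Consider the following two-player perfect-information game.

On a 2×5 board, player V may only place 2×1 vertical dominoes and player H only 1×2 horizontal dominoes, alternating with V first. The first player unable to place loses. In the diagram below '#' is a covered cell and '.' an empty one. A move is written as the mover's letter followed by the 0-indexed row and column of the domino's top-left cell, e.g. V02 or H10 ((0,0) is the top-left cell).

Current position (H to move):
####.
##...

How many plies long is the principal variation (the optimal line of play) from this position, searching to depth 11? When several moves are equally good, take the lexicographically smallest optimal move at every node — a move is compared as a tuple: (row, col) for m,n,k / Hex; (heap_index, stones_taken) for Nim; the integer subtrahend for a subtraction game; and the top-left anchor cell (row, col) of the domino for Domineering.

PV length from [####./##...]: 1 ply

p1 H@[####./##...]: H12[####./####.]-1 H13[####./##.##]+1*
p2 V@[####./##.##] terminal -1; root [####./##...] d11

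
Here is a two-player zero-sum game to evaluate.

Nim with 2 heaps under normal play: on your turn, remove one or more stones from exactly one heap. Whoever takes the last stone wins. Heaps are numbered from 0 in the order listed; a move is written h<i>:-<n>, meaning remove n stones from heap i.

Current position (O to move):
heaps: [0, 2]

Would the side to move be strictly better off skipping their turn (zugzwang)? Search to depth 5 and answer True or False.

zugzwang((0,2), O) = False

p1 O@[(0,2)]: h1:-1[(0,1)]-1 h1:-2[(0,0)]+1*
p2 X@[(0,0)] terminal -1; root [(0,2)] d5
if O skipped the turn, X would face:
~ p1 X@[(0,2)]: h1:-1[(0,1)]-1 h1:-2[(0,0)]+1*
~ p2 O@[(0,0)] terminal -1; root [(0,2)] d5
compare (O): move=+1 vs pass=-1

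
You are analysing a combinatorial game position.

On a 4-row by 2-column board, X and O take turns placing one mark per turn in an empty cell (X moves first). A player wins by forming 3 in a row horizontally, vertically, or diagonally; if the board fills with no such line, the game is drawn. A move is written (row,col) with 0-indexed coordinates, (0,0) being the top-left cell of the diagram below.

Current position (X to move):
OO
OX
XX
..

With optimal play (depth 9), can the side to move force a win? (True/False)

X winning at [OO/OX/XX/..]: True

p1 X@[OO/OX/XX/..]: (3,0)[OO/OX/XX/X.]+0 (3,1)[OO/OX/XX/.X]+1*
p2 O@[OO/OX/XX/.X] terminal -1; root [OO/OX/XX/..] d9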